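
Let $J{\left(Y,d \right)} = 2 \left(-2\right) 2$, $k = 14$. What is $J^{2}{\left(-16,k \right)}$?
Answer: $64$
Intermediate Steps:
$J{\left(Y,d \right)} = -8$ ($J{\left(Y,d \right)} = \left(-4\right) 2 = -8$)
$J^{2}{\left(-16,k \right)} = \left(-8\right)^{2} = 64$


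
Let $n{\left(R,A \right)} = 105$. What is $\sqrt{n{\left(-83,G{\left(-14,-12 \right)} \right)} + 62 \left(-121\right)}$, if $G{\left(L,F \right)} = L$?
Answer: $i \sqrt{7397} \approx 86.006 i$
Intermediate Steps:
$\sqrt{n{\left(-83,G{\left(-14,-12 \right)} \right)} + 62 \left(-121\right)} = \sqrt{105 + 62 \left(-121\right)} = \sqrt{105 - 7502} = \sqrt{-7397} = i \sqrt{7397}$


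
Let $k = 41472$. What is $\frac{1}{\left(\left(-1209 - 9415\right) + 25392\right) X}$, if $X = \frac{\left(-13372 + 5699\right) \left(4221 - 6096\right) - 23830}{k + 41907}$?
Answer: $\frac{83379}{212113448560} \approx 3.9309 \cdot 10^{-7}$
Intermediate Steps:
$X = \frac{14363045}{83379}$ ($X = \frac{\left(-13372 + 5699\right) \left(4221 - 6096\right) - 23830}{41472 + 41907} = \frac{\left(-7673\right) \left(-1875\right) - 23830}{83379} = \left(14386875 - 23830\right) \frac{1}{83379} = 14363045 \cdot \frac{1}{83379} = \frac{14363045}{83379} \approx 172.26$)
$\frac{1}{\left(\left(-1209 - 9415\right) + 25392\right) X} = \frac{1}{\left(\left(-1209 - 9415\right) + 25392\right) \frac{14363045}{83379}} = \frac{1}{-10624 + 25392} \cdot \frac{83379}{14363045} = \frac{1}{14768} \cdot \frac{83379}{14363045} = \frac{83379}{212113448560}$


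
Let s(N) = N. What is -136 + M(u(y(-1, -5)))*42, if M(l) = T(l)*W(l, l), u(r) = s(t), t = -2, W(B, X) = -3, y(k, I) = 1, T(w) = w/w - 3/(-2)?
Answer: -451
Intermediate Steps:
T(w) = 5/2 (T(w) = 1 - 3*(-½) = 1 + 3/2 = 5/2)
u(r) = -2
M(l) = -15/2 (M(l) = (5/2)*(-3) = -15/2)
-136 + M(u(y(-1, -5)))*42 = -136 - 15/2*42 = -136 - 315 = -451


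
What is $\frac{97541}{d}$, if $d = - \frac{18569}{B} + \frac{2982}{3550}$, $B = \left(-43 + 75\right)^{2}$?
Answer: $- \frac{2497049600}{442721} \approx -5640.2$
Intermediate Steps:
$B = 1024$ ($B = 32^{2} = 1024$)
$d = - \frac{442721}{25600}$ ($d = - \frac{18569}{1024} + \frac{2982}{3550} = \left(-18569\right) \frac{1}{1024} + 2982 \cdot \frac{1}{3550} = - \frac{18569}{1024} + \frac{21}{25} = - \frac{442721}{25600} \approx -17.294$)
$\frac{97541}{d} = \frac{97541}{- \frac{442721}{25600}} = 97541 \left(- \frac{25600}{442721}\right) = - \frac{2497049600}{442721}$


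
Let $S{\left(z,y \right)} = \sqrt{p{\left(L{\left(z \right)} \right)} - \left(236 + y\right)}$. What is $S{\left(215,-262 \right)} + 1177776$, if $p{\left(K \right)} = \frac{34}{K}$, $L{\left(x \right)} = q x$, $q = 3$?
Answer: $1177776 + \frac{2 \sqrt{2709645}}{645} \approx 1.1778 \cdot 10^{6}$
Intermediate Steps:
$L{\left(x \right)} = 3 x$
$S{\left(z,y \right)} = \sqrt{-236 - y + \frac{34}{3 z}}$ ($S{\left(z,y \right)} = \sqrt{\frac{34}{3 z} - \left(236 + y\right)} = \sqrt{-236 - y + \frac{34}{3 z}}$)
$S{\left(215,-262 \right)} + 1177776 = \frac{\sqrt{-2124 - -2358 + \frac{102}{215}}}{3} + 1177776 = \frac{\sqrt{-2124 + 2358 + 102 \cdot \frac{1}{215}}}{3} + 1177776 = \frac{\sqrt{-2124 + 2358 + \frac{102}{215}}}{3} + 1177776 = \frac{\sqrt{\frac{50412}{215}}}{3} + 1177776 = \frac{\frac{2}{215} \sqrt{2709645}}{3} + 1177776 = \frac{2 \sqrt{2709645}}{645} + 1177776 = 1177776 + \frac{2 \sqrt{2709645}}{645}$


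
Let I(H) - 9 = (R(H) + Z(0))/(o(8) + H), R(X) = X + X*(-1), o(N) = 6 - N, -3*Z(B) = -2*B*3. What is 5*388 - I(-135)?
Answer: 1931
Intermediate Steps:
Z(B) = 2*B (Z(B) = -(-2*B)*3/3 = -(-2)*B = 2*B)
R(X) = 0 (R(X) = X - X = 0)
I(H) = 9 (I(H) = 9 + (0 + 2*0)/((6 - 1*8) + H) = 9 + (0 + 0)/((6 - 8) + H) = 9 + 0/(-2 + H) = 9 + 0 = 9)
5*388 - I(-135) = 5*388 - 1*9 = 1940 - 9 = 1931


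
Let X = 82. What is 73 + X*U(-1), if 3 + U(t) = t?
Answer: -255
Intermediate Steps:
U(t) = -3 + t
73 + X*U(-1) = 73 + 82*(-3 - 1) = 73 + 82*(-4) = 73 - 328 = -255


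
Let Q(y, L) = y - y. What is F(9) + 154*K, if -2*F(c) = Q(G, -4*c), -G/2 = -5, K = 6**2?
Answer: 5544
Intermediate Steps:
K = 36
G = 10 (G = -2*(-5) = 10)
Q(y, L) = 0
F(c) = 0 (F(c) = -1/2*0 = 0)
F(9) + 154*K = 0 + 154*36 = 0 + 5544 = 5544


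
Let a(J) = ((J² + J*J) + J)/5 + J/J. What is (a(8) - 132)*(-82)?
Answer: 42558/5 ≈ 8511.6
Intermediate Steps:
a(J) = 1 + J/5 + 2*J²/5 (a(J) = ((J² + J²) + J)*(⅕) + 1 = (2*J² + J)*(⅕) + 1 = (J + 2*J²)*(⅕) + 1 = (J/5 + 2*J²/5) + 1 = 1 + J/5 + 2*J²/5)
(a(8) - 132)*(-82) = ((1 + (⅕)*8 + (⅖)*8²) - 132)*(-82) = ((1 + 8/5 + (⅖)*64) - 132)*(-82) = ((1 + 8/5 + 128/5) - 132)*(-82) = (141/5 - 132)*(-82) = -519/5*(-82) = 42558/5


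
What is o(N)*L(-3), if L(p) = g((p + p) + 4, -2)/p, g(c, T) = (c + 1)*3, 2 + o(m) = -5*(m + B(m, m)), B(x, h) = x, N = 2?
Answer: -22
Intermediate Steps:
o(m) = -2 - 10*m (o(m) = -2 - 5*(m + m) = -2 - 10*m)
g(c, T) = 3 + 3*c (g(c, T) = (1 + c)*3 = 3 + 3*c)
L(p) = (15 + 6*p)/p (L(p) = (3 + 3*((p + p) + 4))/p = (3 + 3*(2*p + 4))/p = (3 + 3*(4 + 2*p))/p = (3 + (12 + 6*p))/p = (15 + 6*p)/p)
o(N)*L(-3) = (-2 - 10*2)*(6 + 15/(-3)) = (-2 - 20)*(6 + 15*(-⅓)) = -22*(6 - 5) = -22*1 = -22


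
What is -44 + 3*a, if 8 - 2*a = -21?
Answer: -½ ≈ -0.50000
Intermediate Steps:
a = 29/2 (a = 4 - ½*(-21) = 4 + 21/2 = 29/2 ≈ 14.500)
-44 + 3*a = -44 + 3*(29/2) = -44 + 87/2 = -½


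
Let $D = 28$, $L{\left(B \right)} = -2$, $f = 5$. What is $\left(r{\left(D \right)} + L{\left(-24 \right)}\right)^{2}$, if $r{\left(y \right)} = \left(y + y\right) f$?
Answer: $77284$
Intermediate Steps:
$r{\left(y \right)} = 10 y$ ($r{\left(y \right)} = \left(y + y\right) 5 = 2 y 5 = 10 y$)
$\left(r{\left(D \right)} + L{\left(-24 \right)}\right)^{2} = \left(10 \cdot 28 - 2\right)^{2} = \left(280 - 2\right)^{2} = 278^{2} = 77284$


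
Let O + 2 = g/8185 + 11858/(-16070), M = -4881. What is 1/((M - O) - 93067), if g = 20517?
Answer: -13153295/1288335897116 ≈ -1.0210e-5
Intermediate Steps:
O = -3041544/13153295 (O = -2 + (20517/8185 + 11858/(-16070)) = -2 + (20517*(1/8185) + 11858*(-1/16070)) = -2 + (20517/8185 - 5929/8035) = -2 + 23265046/13153295 = -3041544/13153295 ≈ -0.23124)
1/((M - O) - 93067) = 1/((-4881 - 1*(-3041544/13153295)) - 93067) = 1/((-4881 + 3041544/13153295) - 93067) = 1/(-64198191351/13153295 - 93067) = 1/(-1288335897116/13153295) = -13153295/1288335897116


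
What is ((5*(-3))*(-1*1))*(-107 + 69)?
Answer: -570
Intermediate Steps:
((5*(-3))*(-1*1))*(-107 + 69) = -15*(-1)*(-38) = 15*(-38) = -570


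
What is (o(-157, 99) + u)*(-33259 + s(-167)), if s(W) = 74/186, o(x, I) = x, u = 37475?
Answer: -115426439900/93 ≈ -1.2411e+9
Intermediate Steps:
s(W) = 37/93 (s(W) = 74*(1/186) = 37/93)
(o(-157, 99) + u)*(-33259 + s(-167)) = (-157 + 37475)*(-33259 + 37/93) = 37318*(-3093050/93) = -115426439900/93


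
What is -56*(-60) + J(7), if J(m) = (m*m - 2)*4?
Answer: 3548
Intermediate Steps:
J(m) = -8 + 4*m**2 (J(m) = (m**2 - 2)*4 = (-2 + m**2)*4 = -8 + 4*m**2)
-56*(-60) + J(7) = -56*(-60) + (-8 + 4*7**2) = 3360 + (-8 + 4*49) = 3360 + (-8 + 196) = 3360 + 188 = 3548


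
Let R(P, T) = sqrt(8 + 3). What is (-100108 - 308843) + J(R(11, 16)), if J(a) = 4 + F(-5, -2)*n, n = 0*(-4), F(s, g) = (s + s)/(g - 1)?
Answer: -408947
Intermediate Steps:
F(s, g) = 2*s/(-1 + g) (F(s, g) = (2*s)/(-1 + g) = 2*s/(-1 + g))
R(P, T) = sqrt(11)
n = 0
J(a) = 4 (J(a) = 4 + (2*(-5)/(-1 - 2))*0 = 4 + (2*(-5)/(-3))*0 = 4 + (2*(-5)*(-1/3))*0 = 4 + (10/3)*0 = 4 + 0 = 4)
(-100108 - 308843) + J(R(11, 16)) = (-100108 - 308843) + 4 = -408951 + 4 = -408947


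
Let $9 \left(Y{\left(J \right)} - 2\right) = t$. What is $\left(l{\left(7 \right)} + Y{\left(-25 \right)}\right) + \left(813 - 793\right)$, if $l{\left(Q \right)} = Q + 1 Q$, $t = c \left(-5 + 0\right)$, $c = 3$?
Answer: $\frac{103}{3} \approx 34.333$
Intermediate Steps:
$t = -15$ ($t = 3 \left(-5 + 0\right) = 3 \left(-5\right) = -15$)
$Y{\left(J \right)} = \frac{1}{3}$ ($Y{\left(J \right)} = 2 + \frac{1}{9} \left(-15\right) = 2 - \frac{5}{3} = \frac{1}{3}$)
$l{\left(Q \right)} = 2 Q$ ($l{\left(Q \right)} = Q + Q = 2 Q$)
$\left(l{\left(7 \right)} + Y{\left(-25 \right)}\right) + \left(813 - 793\right) = \left(2 \cdot 7 + \frac{1}{3}\right) + \left(813 - 793\right) = \left(14 + \frac{1}{3}\right) + 20 = \frac{43}{3} + 20 = \frac{103}{3}$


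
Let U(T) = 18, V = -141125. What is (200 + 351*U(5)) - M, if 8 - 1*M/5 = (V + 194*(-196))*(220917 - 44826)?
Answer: -157732626317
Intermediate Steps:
M = 157732632835 (M = 40 - 5*(-141125 + 194*(-196))*(220917 - 44826) = 40 - 5*(-141125 - 38024)*176091 = 40 - (-895745)*176091 = 40 - 5*(-31546526559) = 40 + 157732632795 = 157732632835)
(200 + 351*U(5)) - M = (200 + 351*18) - 1*157732632835 = (200 + 6318) - 157732632835 = 6518 - 157732632835 = -157732626317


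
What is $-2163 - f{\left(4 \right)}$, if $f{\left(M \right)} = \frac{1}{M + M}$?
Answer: $- \frac{17305}{8} \approx -2163.1$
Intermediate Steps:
$f{\left(M \right)} = \frac{1}{2 M}$
$-2163 - f{\left(4 \right)} = -2163 - \frac{1}{2 \cdot 4} = -2163 - \frac{1}{2} \cdot \frac{1}{4} = -2163 - \frac{1}{8} = - \frac{17305}{8}$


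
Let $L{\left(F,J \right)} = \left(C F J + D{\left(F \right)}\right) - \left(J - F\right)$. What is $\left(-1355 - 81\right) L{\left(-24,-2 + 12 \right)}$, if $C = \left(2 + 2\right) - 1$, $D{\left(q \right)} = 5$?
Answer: $1075564$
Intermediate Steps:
$C = 3$ ($C = 4 - 1 = 3$)
$L{\left(F,J \right)} = 5 + F - J + 3 F J$ ($L{\left(F,J \right)} = \left(3 F J + 5\right) - \left(J - F\right) = \left(3 F J + 5\right) + \left(F - J\right) = \left(5 + 3 F J\right) + \left(F - J\right) = 5 + F - J + 3 F J$)
$\left(-1355 - 81\right) L{\left(-24,-2 + 12 \right)} = \left(-1355 - 81\right) \left(5 - 24 - \left(-2 + 12\right) + 3 \left(-24\right) \left(-2 + 12\right)\right) = - 1436 \left(5 - 24 - 10 + 3 \left(-24\right) 10\right) = - 1436 \left(5 - 24 - 10 - 720\right) = \left(-1436\right) \left(-749\right) = 1075564$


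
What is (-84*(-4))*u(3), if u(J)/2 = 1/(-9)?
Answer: -224/3 ≈ -74.667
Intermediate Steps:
u(J) = -2/9 (u(J) = 2/(-9) = 2*(-⅑) = -2/9)
(-84*(-4))*u(3) = -84*(-4)*(-2/9) = 336*(-2/9) = -224/3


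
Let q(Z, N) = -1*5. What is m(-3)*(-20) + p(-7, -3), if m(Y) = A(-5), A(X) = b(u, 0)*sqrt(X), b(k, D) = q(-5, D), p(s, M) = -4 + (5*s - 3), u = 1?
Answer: -42 + 100*I*sqrt(5) ≈ -42.0 + 223.61*I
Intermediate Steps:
q(Z, N) = -5
p(s, M) = -7 + 5*s (p(s, M) = -4 + (-3 + 5*s) = -7 + 5*s)
b(k, D) = -5
A(X) = -5*sqrt(X)
m(Y) = -5*I*sqrt(5)
m(-3)*(-20) + p(-7, -3) = -5*I*sqrt(5)*(-20) + (-7 + 5*(-7)) = 100*I*sqrt(5) + (-7 - 35) = 100*I*sqrt(5) - 42 = -42 + 100*I*sqrt(5)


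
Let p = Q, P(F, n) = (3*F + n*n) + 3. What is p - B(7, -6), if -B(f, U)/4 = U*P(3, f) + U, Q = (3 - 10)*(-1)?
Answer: -1481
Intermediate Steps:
Q = 7 (Q = -7*(-1) = 7)
P(F, n) = 3 + n² + 3*F (P(F, n) = (3*F + n²) + 3 = (n² + 3*F) + 3 = 3 + n² + 3*F)
B(f, U) = -4*U - 4*U*(12 + f²) (B(f, U) = -4*(U*(3 + f² + 3*3) + U) = -4*(U*(3 + f² + 9) + U) = -4*(U*(12 + f²) + U) = -4*(U + U*(12 + f²)) = -4*U - 4*U*(12 + f²))
p = 7
p - B(7, -6) = 7 - (-4)*(-6)*(13 + 7²) = 7 - (-4)*(-6)*(13 + 49) = 7 - (-4)*(-6)*62 = 7 - 1*1488 = 7 - 1488 = -1481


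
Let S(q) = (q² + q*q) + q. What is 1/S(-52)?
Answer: 1/5356 ≈ 0.00018671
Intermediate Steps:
S(q) = q + 2*q² (S(q) = (q² + q²) + q = 2*q² + q = q + 2*q²)
1/S(-52) = 1/(-52*(1 + 2*(-52))) = 1/(-52*(1 - 104)) = 1/(-52*(-103)) = 1/5356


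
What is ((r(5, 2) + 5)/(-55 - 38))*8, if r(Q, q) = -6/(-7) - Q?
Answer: -16/217 ≈ -0.073733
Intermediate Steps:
r(Q, q) = 6/7 - Q (r(Q, q) = -6*(-⅐) - Q = 6/7 - Q)
((r(5, 2) + 5)/(-55 - 38))*8 = (((6/7 - 1*5) + 5)/(-55 - 38))*8 = (((6/7 - 5) + 5)/(-93))*8 = ((-29/7 + 5)*(-1/93))*8 = ((6/7)*(-1/93))*8 = -2/217*8 = -16/217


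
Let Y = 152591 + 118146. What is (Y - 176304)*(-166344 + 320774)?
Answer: 14583288190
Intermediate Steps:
Y = 270737
(Y - 176304)*(-166344 + 320774) = (270737 - 176304)*(-166344 + 320774) = 94433*154430 = 14583288190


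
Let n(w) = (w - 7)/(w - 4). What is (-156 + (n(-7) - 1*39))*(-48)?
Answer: 102288/11 ≈ 9298.9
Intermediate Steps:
n(w) = (-7 + w)/(-4 + w)
(-156 + (n(-7) - 1*39))*(-48) = (-156 + ((-7 - 7)/(-4 - 7) - 1*39))*(-48) = (-156 + (-14/(-11) - 39))*(-48) = (-156 + (-1/11*(-14) - 39))*(-48) = (-156 + (14/11 - 39))*(-48) = (-156 - 415/11)*(-48) = -2131/11*(-48) = 102288/11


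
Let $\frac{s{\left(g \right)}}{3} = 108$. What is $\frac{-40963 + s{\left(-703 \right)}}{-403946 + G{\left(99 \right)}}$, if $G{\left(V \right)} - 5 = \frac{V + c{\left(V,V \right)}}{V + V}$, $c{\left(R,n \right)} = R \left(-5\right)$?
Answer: $\frac{40639}{403943} \approx 0.10061$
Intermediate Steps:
$c{\left(R,n \right)} = - 5 R$
$G{\left(V \right)} = 3$ ($G{\left(V \right)} = 5 + \frac{V - 5 V}{V + V} = 5 + \frac{\left(-4\right) V}{2 V} = 5 + - 4 V \frac{1}{2 V} = 5 - 2 = 3$)
$s{\left(g \right)} = 324$ ($s{\left(g \right)} = 3 \cdot 108 = 324$)
$\frac{-40963 + s{\left(-703 \right)}}{-403946 + G{\left(99 \right)}} = \frac{-40963 + 324}{-403946 + 3} = - \frac{40639}{-403943} = \left(-40639\right) \left(- \frac{1}{403943}\right) = \frac{40639}{403943}$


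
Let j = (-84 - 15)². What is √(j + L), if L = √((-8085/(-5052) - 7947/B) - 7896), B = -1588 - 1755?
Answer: √(77654624745650436 + 2814806*I*√62529541972893257)/2814806 ≈ 99.001 + 0.44867*I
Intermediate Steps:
B = -3343
j = 9801 (j = (-99)² = 9801)
L = I*√62529541972893257/2814806 (L = √((-8085/(-5052) - 7947/(-3343)) - 7896) = √((-8085*(-1/5052) - 7947*(-1/3343)) - 7896) = √((2695/1684 + 7947/3343) - 7896) = √(22392133/5629612 - 7896) = √(-44429024219/5629612) = I*√62529541972893257/2814806 ≈ 88.837*I)
√(j + L) = √(9801 + I*√62529541972893257/2814806)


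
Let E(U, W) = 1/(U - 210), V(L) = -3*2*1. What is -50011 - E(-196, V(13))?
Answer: -20304465/406 ≈ -50011.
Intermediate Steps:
V(L) = -6 (V(L) = -6*1 = -6)
E(U, W) = 1/(-210 + U)
-50011 - E(-196, V(13)) = -50011 - 1/(-210 - 196) = -50011 - 1/(-406) = -50011 - 1*(-1/406) = -50011 + 1/406 = -20304465/406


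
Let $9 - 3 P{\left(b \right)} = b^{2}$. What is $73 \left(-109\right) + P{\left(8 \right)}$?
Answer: $- \frac{23926}{3} \approx -7975.3$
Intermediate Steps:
$P{\left(b \right)} = 3 - \frac{b^{2}}{3}$
$73 \left(-109\right) + P{\left(8 \right)} = 73 \left(-109\right) + \left(3 - \frac{8^{2}}{3}\right) = -7957 + \left(3 - \frac{64}{3}\right) = -7957 - \frac{55}{3} = - \frac{23926}{3}$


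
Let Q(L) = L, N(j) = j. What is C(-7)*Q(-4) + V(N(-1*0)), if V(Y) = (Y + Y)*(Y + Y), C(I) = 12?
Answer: -48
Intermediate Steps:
V(Y) = 4*Y**2 (V(Y) = (2*Y)*(2*Y) = 4*Y**2)
C(-7)*Q(-4) + V(N(-1*0)) = 12*(-4) + 4*(-1*0)**2 = -48 + 4*0**2 = -48 + 4*0 = -48 + 0 = -48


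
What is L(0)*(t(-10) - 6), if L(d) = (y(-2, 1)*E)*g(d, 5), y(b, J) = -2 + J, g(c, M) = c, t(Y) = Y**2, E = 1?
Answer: 0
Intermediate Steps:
L(d) = -d (L(d) = ((-2 + 1)*1)*d = (-1*1)*d = -d)
L(0)*(t(-10) - 6) = (-1*0)*((-10)**2 - 6) = 0*(100 - 6) = 0*94 = 0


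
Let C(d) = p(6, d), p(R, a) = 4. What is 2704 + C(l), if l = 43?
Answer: 2708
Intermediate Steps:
C(d) = 4
2704 + C(l) = 2704 + 4 = 2708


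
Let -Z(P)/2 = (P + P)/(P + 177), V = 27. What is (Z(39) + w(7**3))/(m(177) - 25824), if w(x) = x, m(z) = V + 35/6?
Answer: -6161/464241 ≈ -0.013271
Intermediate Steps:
Z(P) = -4*P/(177 + P) (Z(P) = -2*(P + P)/(P + 177) = -2*2*P/(177 + P) = -4*P/(177 + P))
m(z) = 197/6 (m(z) = 27 + 35/6 = 197/6)
(Z(39) + w(7**3))/(m(177) - 25824) = (-4*39/(177 + 39) + 7**3)/(197/6 - 25824) = (-4*39/216 + 343)/(-154747/6) = (-4*39*1/216 + 343)*(-6/154747) = (-13/18 + 343)*(-6/154747) = (6161/18)*(-6/154747) = -6161/464241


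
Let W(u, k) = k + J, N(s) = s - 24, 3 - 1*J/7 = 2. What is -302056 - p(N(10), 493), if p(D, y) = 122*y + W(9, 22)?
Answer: -362231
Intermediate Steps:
J = 7 (J = 21 - 7*2 = 21 - 14 = 7)
N(s) = -24 + s
W(u, k) = 7 + k (W(u, k) = k + 7 = 7 + k)
p(D, y) = 29 + 122*y (p(D, y) = 122*y + (7 + 22) = 122*y + 29 = 29 + 122*y)
-302056 - p(N(10), 493) = -302056 - (29 + 122*493) = -302056 - (29 + 60146) = -302056 - 1*60175 = -302056 - 60175 = -362231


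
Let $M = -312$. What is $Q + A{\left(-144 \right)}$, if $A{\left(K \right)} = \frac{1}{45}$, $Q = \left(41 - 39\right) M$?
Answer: $- \frac{28079}{45} \approx -623.98$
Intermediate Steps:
$Q = -624$ ($Q = \left(41 - 39\right) \left(-312\right) = 2 \left(-312\right) = -624$)
$A{\left(K \right)} = \frac{1}{45}$
$Q + A{\left(-144 \right)} = -624 + \frac{1}{45} = - \frac{28079}{45}$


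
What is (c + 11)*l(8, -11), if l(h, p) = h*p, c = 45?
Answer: -4928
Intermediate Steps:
(c + 11)*l(8, -11) = (45 + 11)*(8*(-11)) = 56*(-88) = -4928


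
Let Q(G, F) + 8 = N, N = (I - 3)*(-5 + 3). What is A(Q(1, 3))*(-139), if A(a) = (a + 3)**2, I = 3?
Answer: -3475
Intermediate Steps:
N = 0 (N = (3 - 3)*(-5 + 3) = 0*(-2) = 0)
Q(G, F) = -8 (Q(G, F) = -8 + 0 = -8)
A(a) = (3 + a)**2
A(Q(1, 3))*(-139) = (3 - 8)**2*(-139) = (-5)**2*(-139) = 25*(-139) = -3475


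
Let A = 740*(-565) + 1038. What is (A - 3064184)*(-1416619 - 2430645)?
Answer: 13393272410944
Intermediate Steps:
A = -417062 (A = -418100 + 1038 = -417062)
(A - 3064184)*(-1416619 - 2430645) = (-417062 - 3064184)*(-1416619 - 2430645) = -3481246*(-3847264) = 13393272410944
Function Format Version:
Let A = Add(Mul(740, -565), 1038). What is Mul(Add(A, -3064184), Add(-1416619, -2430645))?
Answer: 13393272410944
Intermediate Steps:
A = -417062 (A = Add(-418100, 1038) = -417062)
Mul(Add(A, -3064184), Add(-1416619, -2430645)) = Mul(Add(-417062, -3064184), Add(-1416619, -2430645)) = Mul(-3481246, -3847264) = 13393272410944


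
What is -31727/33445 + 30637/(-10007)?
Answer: -1342146554/334684115 ≈ -4.0102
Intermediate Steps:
-31727/33445 + 30637/(-10007) = -31727*1/33445 + 30637*(-1/10007) = -31727/33445 - 30637/10007 = -1342146554/334684115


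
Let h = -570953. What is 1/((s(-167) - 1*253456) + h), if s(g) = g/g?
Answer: -1/824408 ≈ -1.2130e-6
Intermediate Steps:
s(g) = 1
1/((s(-167) - 1*253456) + h) = 1/((1 - 1*253456) - 570953) = 1/((1 - 253456) - 570953) = 1/(-253455 - 570953) = 1/(-824408) = -1/824408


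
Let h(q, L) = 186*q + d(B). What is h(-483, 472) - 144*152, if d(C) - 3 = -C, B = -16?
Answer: -111707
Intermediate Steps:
d(C) = 3 - C
h(q, L) = 19 + 186*q (h(q, L) = 186*q + (3 - 1*(-16)) = 186*q + (3 + 16) = 186*q + 19 = 19 + 186*q)
h(-483, 472) - 144*152 = (19 + 186*(-483)) - 144*152 = (19 - 89838) - 21888 = -89819 - 21888 = -111707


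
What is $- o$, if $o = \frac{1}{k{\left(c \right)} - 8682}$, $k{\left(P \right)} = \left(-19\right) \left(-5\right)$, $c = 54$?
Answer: $\frac{1}{8587} \approx 0.00011646$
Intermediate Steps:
$k{\left(P \right)} = 95$
$o = - \frac{1}{8587}$ ($o = \frac{1}{95 - 8682} = \frac{1}{-8587} = - \frac{1}{8587} \approx -0.00011646$)
$- o = \left(-1\right) \left(- \frac{1}{8587}\right) = \frac{1}{8587}$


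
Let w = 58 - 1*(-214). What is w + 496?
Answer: 768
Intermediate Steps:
w = 272 (w = 58 + 214 = 272)
w + 496 = 272 + 496 = 768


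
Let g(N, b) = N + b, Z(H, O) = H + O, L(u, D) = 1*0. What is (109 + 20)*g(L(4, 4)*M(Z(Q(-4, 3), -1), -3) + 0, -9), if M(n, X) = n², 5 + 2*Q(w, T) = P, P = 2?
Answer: -1161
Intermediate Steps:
Q(w, T) = -3/2 (Q(w, T) = -5/2 + (½)*2 = -5/2 + 1 = -3/2)
L(u, D) = 0
(109 + 20)*g(L(4, 4)*M(Z(Q(-4, 3), -1), -3) + 0, -9) = (109 + 20)*((0*(-3/2 - 1)² + 0) - 9) = 129*((0*(-5/2)² + 0) - 9) = 129*((0*(25/4) + 0) - 9) = 129*((0 + 0) - 9) = 129*(0 - 9) = 129*(-9) = -1161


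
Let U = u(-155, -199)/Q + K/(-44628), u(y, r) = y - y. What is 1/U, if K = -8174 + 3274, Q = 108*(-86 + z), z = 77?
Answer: 11157/1225 ≈ 9.1078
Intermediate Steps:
u(y, r) = 0
Q = -972 (Q = 108*(-86 + 77) = 108*(-9) = -972)
K = -4900
U = 1225/11157 (U = 0/(-972) - 4900/(-44628) = 0*(-1/972) - 4900*(-1/44628) = 0 + 1225/11157 = 1225/11157 ≈ 0.10980)
1/U = 1/(1225/11157) = 11157/1225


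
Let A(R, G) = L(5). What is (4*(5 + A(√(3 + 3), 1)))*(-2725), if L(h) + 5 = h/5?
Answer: -10900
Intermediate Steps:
L(h) = -5 + h/5
A(R, G) = -4 (A(R, G) = -5 + (⅕)*5 = -5 + 1 = -4)
(4*(5 + A(√(3 + 3), 1)))*(-2725) = (4*(5 - 4))*(-2725) = (4*1)*(-2725) = 4*(-2725) = -10900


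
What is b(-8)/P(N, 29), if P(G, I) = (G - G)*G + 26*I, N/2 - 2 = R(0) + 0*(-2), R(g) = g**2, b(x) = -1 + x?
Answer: -9/754 ≈ -0.011936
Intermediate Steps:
N = 4 (N = 4 + 2*(0**2 + 0*(-2)) = 4 + 2*(0 + 0) = 4 + 2*0 = 4 + 0 = 4)
P(G, I) = 26*I (P(G, I) = 0*G + 26*I = 0 + 26*I = 26*I)
b(-8)/P(N, 29) = (-1 - 8)/((26*29)) = -9/754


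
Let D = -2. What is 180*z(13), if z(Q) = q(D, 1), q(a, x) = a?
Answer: -360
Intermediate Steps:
z(Q) = -2
180*z(13) = 180*(-2) = -360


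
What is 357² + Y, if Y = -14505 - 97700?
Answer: 15244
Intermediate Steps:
Y = -112205
357² + Y = 357² - 112205 = 127449 - 112205 = 15244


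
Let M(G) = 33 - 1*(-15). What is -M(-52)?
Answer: -48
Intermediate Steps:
M(G) = 48 (M(G) = 33 + 15 = 48)
-M(-52) = -1*48 = -48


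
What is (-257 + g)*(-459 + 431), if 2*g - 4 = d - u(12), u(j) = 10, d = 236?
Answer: 3976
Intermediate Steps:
g = 115 (g = 2 + (236 - 1*10)/2 = 2 + (236 - 10)/2 = 2 + (1/2)*226 = 2 + 113 = 115)
(-257 + g)*(-459 + 431) = (-257 + 115)*(-459 + 431) = -142*(-28) = 3976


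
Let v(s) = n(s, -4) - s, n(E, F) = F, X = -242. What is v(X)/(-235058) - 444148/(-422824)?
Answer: 13037488559/12423520474 ≈ 1.0494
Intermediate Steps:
v(s) = -4 - s
v(X)/(-235058) - 444148/(-422824) = (-4 - 1*(-242))/(-235058) - 444148/(-422824) = (-4 + 242)*(-1/235058) - 444148*(-1/422824) = 238*(-1/235058) + 111037/105706 = -119/117529 + 111037/105706 = 13037488559/12423520474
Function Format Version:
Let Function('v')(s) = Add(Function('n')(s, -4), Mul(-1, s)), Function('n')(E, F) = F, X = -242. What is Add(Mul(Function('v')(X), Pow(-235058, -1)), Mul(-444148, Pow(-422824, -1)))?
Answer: Rational(13037488559, 12423520474) ≈ 1.0494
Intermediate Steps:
Function('v')(s) = Add(-4, Mul(-1, s))
Add(Mul(Function('v')(X), Pow(-235058, -1)), Mul(-444148, Pow(-422824, -1))) = Add(Mul(Add(-4, Mul(-1, -242)), Pow(-235058, -1)), Mul(-444148, Pow(-422824, -1))) = Add(Mul(Add(-4, 242), Rational(-1, 235058)), Mul(-444148, Rational(-1, 422824))) = Add(Mul(238, Rational(-1, 235058)), Rational(111037, 105706)) = Add(Rational(-119, 117529), Rational(111037, 105706)) = Rational(13037488559, 12423520474)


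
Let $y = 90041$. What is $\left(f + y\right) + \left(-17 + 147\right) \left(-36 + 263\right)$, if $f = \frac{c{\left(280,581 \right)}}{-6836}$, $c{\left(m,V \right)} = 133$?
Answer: $\frac{817250503}{6836} \approx 1.1955 \cdot 10^{5}$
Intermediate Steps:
$f = - \frac{133}{6836}$ ($f = \frac{133}{-6836} = 133 \left(- \frac{1}{6836}\right) = - \frac{133}{6836} \approx -0.019456$)
$\left(f + y\right) + \left(-17 + 147\right) \left(-36 + 263\right) = \left(- \frac{133}{6836} + 90041\right) + \left(-17 + 147\right) \left(-36 + 263\right) = \frac{615520143}{6836} + 130 \cdot 227 = \frac{615520143}{6836} + 29510 = \frac{817250503}{6836}$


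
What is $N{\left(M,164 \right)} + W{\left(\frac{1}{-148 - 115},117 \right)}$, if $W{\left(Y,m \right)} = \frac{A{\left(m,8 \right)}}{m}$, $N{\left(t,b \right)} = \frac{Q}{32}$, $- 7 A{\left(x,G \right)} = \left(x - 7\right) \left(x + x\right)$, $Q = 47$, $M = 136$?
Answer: $- \frac{6711}{224} \approx -29.96$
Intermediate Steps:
$A{\left(x,G \right)} = - \frac{2 x \left(-7 + x\right)}{7}$ ($A{\left(x,G \right)} = - \frac{\left(x - 7\right) \left(x + x\right)}{7} = - \frac{\left(-7 + x\right) 2 x}{7} = - \frac{2 x \left(-7 + x\right)}{7}$)
$N{\left(t,b \right)} = \frac{47}{32}$
$W{\left(Y,m \right)} = 2 - \frac{2 m}{7}$ ($W{\left(Y,m \right)} = \frac{\frac{2}{7} m \left(7 - m\right)}{m} = 2 - \frac{2 m}{7}$)
$N{\left(M,164 \right)} + W{\left(\frac{1}{-148 - 115},117 \right)} = \frac{47}{32} + \left(2 - \frac{234}{7}\right) = \frac{47}{32} - \frac{220}{7} = - \frac{6711}{224}$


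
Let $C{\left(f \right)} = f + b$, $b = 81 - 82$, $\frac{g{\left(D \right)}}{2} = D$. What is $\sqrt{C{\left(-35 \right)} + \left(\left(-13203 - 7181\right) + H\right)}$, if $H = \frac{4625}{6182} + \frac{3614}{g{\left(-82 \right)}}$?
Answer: $\frac{i \sqrt{328302349016906}}{126731} \approx 142.97 i$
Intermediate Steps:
$g{\left(D \right)} = 2 D$
$H = - \frac{2697906}{126731}$ ($H = \frac{4625}{6182} + \frac{3614}{2 \left(-82\right)} = 4625 \cdot \frac{1}{6182} + \frac{3614}{-164} = \frac{4625}{6182} + 3614 \left(- \frac{1}{164}\right) = \frac{4625}{6182} - \frac{1807}{82} = - \frac{2697906}{126731} \approx -21.288$)
$b = -1$
$C{\left(f \right)} = -1 + f$ ($C{\left(f \right)} = f - 1 = -1 + f$)
$\sqrt{C{\left(-35 \right)} + \left(\left(-13203 - 7181\right) + H\right)} = \sqrt{\left(-1 - 35\right) - \frac{2585982610}{126731}} = \sqrt{-36 - \frac{2585982610}{126731}} = \sqrt{- \frac{2590544926}{126731}} = \frac{i \sqrt{328302349016906}}{126731}$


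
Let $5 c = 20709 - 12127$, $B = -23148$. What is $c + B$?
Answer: $- \frac{107158}{5} \approx -21432.0$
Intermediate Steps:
$c = \frac{8582}{5}$ ($c = \frac{20709 - 12127}{5} = \frac{1}{5} \cdot 8582 = \frac{8582}{5} \approx 1716.4$)
$c + B = \frac{8582}{5} - 23148 = - \frac{107158}{5}$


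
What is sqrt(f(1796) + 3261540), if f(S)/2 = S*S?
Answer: 2*sqrt(2428193) ≈ 3116.5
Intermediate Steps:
f(S) = 2*S**2 (f(S) = 2*(S*S) = 2*S**2)
sqrt(f(1796) + 3261540) = sqrt(2*1796**2 + 3261540) = sqrt(2*3225616 + 3261540) = sqrt(6451232 + 3261540) = sqrt(9712772) = 2*sqrt(2428193)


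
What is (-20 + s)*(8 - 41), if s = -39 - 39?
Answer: 3234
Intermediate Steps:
s = -78
(-20 + s)*(8 - 41) = (-20 - 78)*(8 - 41) = -98*(-33) = 3234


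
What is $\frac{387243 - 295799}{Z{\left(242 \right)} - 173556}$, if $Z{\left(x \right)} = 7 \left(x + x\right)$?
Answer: $- \frac{22861}{42542} \approx -0.53737$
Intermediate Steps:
$Z{\left(x \right)} = 14 x$ ($Z{\left(x \right)} = 7 \cdot 2 x = 14 x$)
$\frac{387243 - 295799}{Z{\left(242 \right)} - 173556} = \frac{387243 - 295799}{14 \cdot 242 - 173556} = \frac{91444}{3388 - 173556} = \frac{91444}{-170168} = 91444 \left(- \frac{1}{170168}\right) = - \frac{22861}{42542}$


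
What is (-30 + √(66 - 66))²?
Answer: 900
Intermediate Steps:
(-30 + √(66 - 66))² = (-30 + √0)² = (-30 + 0)² = (-30)² = 900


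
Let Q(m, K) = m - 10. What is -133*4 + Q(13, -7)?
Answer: -529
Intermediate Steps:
Q(m, K) = -10 + m
-133*4 + Q(13, -7) = -133*4 + (-10 + 13) = -532 + 3 = -529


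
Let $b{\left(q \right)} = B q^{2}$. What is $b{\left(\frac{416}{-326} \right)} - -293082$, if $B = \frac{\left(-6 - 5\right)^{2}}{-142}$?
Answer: $\frac{552866974246}{1886399} \approx 2.9308 \cdot 10^{5}$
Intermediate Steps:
$B = - \frac{121}{142}$ ($B = \left(-11\right)^{2} \left(- \frac{1}{142}\right) = 121 \left(- \frac{1}{142}\right) = - \frac{121}{142} \approx -0.85211$)
$b{\left(q \right)} = - \frac{121 q^{2}}{142}$
$b{\left(\frac{416}{-326} \right)} - -293082 = - \frac{121 \left(\frac{416}{-326}\right)^{2}}{142} - -293082 = - \frac{121 \left(416 \left(- \frac{1}{326}\right)\right)^{2}}{142} + 293082 = - \frac{121 \left(- \frac{208}{163}\right)^{2}}{142} + 293082 = \left(- \frac{121}{142}\right) \frac{43264}{26569} + 293082 = - \frac{2617472}{1886399} + 293082 = \frac{552866974246}{1886399}$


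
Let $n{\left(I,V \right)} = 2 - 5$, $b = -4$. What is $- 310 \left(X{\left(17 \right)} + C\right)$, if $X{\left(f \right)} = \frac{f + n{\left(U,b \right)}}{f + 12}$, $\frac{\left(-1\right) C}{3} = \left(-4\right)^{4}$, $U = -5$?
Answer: $\frac{6899980}{29} \approx 2.3793 \cdot 10^{5}$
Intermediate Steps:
$C = -768$ ($C = - 3 \left(-4\right)^{4} = \left(-3\right) 256 = -768$)
$n{\left(I,V \right)} = -3$
$X{\left(f \right)} = \frac{-3 + f}{12 + f}$ ($X{\left(f \right)} = \frac{f - 3}{f + 12} = \frac{-3 + f}{12 + f}$)
$- 310 \left(X{\left(17 \right)} + C\right) = - 310 \left(\frac{-3 + 17}{12 + 17} - 768\right) = - 310 \left(\frac{1}{29} \cdot 14 - 768\right) = - 310 \left(\frac{14}{29} - 768\right) = \left(-310\right) \left(- \frac{22258}{29}\right) = \frac{6899980}{29}$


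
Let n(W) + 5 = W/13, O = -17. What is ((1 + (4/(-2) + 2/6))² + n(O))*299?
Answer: -15778/9 ≈ -1753.1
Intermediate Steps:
n(W) = -5 + W/13
((1 + (4/(-2) + 2/6))² + n(O))*299 = ((1 + (4/(-2) + 2/6))² + (-5 + (1/13)*(-17)))*299 = ((1 + (4*(-½) + 2*(⅙)))² + (-5 - 17/13))*299 = ((1 + (-2 + ⅓))² - 82/13)*299 = ((1 - 5/3)² - 82/13)*299 = ((-⅔)² - 82/13)*299 = (4/9 - 82/13)*299 = -686/117*299 = -15778/9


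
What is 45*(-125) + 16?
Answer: -5609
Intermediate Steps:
45*(-125) + 16 = -5625 + 16 = -5609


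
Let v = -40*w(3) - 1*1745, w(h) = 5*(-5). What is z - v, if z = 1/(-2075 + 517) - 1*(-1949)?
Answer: 4197251/1558 ≈ 2694.0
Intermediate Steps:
w(h) = -25
z = 3036541/1558 (z = 1/(-1558) + 1949 = -1/1558 + 1949 = 3036541/1558 ≈ 1949.0)
v = -745 (v = -40*(-25) - 1*1745 = 1000 - 1745 = -745)
z - v = 3036541/1558 - 1*(-745) = 3036541/1558 + 745 = 4197251/1558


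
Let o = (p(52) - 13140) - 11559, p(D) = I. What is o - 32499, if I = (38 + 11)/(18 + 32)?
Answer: -2859851/50 ≈ -57197.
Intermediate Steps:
I = 49/50 ≈ 0.98000
p(D) = 49/50
o = -1234901/50 (o = (49/50 - 13140) - 11559 = -656951/50 - 11559 = -1234901/50 ≈ -24698.)
o - 32499 = -1234901/50 - 32499 = -2859851/50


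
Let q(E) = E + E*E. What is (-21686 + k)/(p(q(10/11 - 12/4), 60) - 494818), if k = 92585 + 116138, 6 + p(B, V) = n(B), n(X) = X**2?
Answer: -2738408717/7244642008 ≈ -0.37799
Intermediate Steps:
q(E) = E + E**2
p(B, V) = -6 + B**2
k = 208723
(-21686 + k)/(p(q(10/11 - 12/4), 60) - 494818) = (-21686 + 208723)/((-6 + ((10/11 - 12/4)*(1 + (10/11 - 12/4)))**2) - 494818) = 187037/((-6 + ((10*(1/11) - 12*1/4)*(1 + (10*(1/11) - 12*1/4)))**2) - 494818) = 187037/((-6 + ((10/11 - 3)*(1 + (10/11 - 3)))**2) - 494818) = 187037/((-6 + (-23*(1 - 23/11)/11)**2) - 494818) = 187037/((-6 + (-23/11*(-12/11))**2) - 494818) = 187037/((-6 + (276/121)**2) - 494818) = 187037/((-6 + 76176/14641) - 494818) = 187037/(-11670/14641 - 494818) = 187037/(-7244642008/14641) = 187037*(-14641/7244642008) = -2738408717/7244642008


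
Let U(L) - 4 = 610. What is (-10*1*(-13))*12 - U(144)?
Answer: 946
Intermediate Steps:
U(L) = 614 (U(L) = 4 + 610 = 614)
(-10*1*(-13))*12 - U(144) = (-10*1*(-13))*12 - 1*614 = -10*(-13)*12 - 614 = 130*12 - 614 = 1560 - 614 = 946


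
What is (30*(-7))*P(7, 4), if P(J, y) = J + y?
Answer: -2310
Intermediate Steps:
(30*(-7))*P(7, 4) = (30*(-7))*(7 + 4) = -210*11 = -2310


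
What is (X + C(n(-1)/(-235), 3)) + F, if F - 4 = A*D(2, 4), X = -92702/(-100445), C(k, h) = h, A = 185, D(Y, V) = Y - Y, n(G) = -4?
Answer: 795817/100445 ≈ 7.9229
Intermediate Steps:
D(Y, V) = 0
X = 92702/100445 (X = -92702*(-1/100445) = 92702/100445 ≈ 0.92291)
F = 4 (F = 4 + 185*0 = 4 + 0 = 4)
(X + C(n(-1)/(-235), 3)) + F = (92702/100445 + 3) + 4 = 394037/100445 + 4 = 795817/100445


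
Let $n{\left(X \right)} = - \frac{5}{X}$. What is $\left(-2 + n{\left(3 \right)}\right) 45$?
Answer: $-165$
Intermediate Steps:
$\left(-2 + n{\left(3 \right)}\right) 45 = \left(-2 - \frac{5}{3}\right) 45 = \left(- \frac{11}{3}\right) 45 = -165$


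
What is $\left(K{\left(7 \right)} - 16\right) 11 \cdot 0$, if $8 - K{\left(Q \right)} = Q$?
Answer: $0$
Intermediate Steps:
$K{\left(Q \right)} = 8 - Q$
$\left(K{\left(7 \right)} - 16\right) 11 \cdot 0 = \left(\left(8 - 7\right) - 16\right) 11 \cdot 0 = \left(\left(8 - 7\right) - 16\right) 0 = \left(1 - 16\right) 0 = \left(-15\right) 0 = 0$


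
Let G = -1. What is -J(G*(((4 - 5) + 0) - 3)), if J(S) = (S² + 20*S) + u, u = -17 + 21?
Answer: -100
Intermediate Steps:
u = 4
J(S) = 4 + S² + 20*S (J(S) = (S² + 20*S) + 4 = 4 + S² + 20*S)
-J(G*(((4 - 5) + 0) - 3)) = -(4 + (-(((4 - 5) + 0) - 3))² + 20*(-(((4 - 5) + 0) - 3))) = -(4 + (-((-1 + 0) - 3))² + 20*(-((-1 + 0) - 3))) = -(4 + (-(-1 - 3))² + 20*(-(-1 - 3))) = -(4 + (-1*(-4))² + 20*(-1*(-4))) = -(4 + 4² + 20*4) = -(4 + 16 + 80) = -1*100 = -100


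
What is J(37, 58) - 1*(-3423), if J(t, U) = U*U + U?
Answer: 6845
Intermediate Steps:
J(t, U) = U + U² (J(t, U) = U² + U = U + U²)
J(37, 58) - 1*(-3423) = 58*(1 + 58) - 1*(-3423) = 58*59 + 3423 = 3422 + 3423 = 6845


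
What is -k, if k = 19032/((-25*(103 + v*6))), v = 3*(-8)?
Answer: -19032/1025 ≈ -18.568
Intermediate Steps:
v = -24
k = 19032/1025 (k = 19032/((-25*(103 - 24*6))) = 19032/((-25*(103 - 144))) = 19032/((-25*(-41))) = 19032/1025 ≈ 18.568)
-k = -1*19032/1025 = -19032/1025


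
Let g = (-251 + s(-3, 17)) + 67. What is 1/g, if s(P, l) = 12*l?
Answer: 1/20 ≈ 0.050000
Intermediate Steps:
g = 20 (g = (-251 + 12*17) + 67 = (-251 + 204) + 67 = -47 + 67 = 20)
1/g = 1/20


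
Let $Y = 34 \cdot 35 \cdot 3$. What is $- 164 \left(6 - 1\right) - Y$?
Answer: $-4390$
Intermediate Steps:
$Y = 3570$ ($Y = 1190 \cdot 3 = 3570$)
$- 164 \left(6 - 1\right) - Y = - 164 \left(6 - 1\right) - 3570 = \left(-164\right) 5 - 3570 = -820 - 3570 = -4390$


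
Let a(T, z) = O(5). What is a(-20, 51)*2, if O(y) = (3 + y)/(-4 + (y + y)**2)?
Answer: 1/6 ≈ 0.16667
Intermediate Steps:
O(y) = (3 + y)/(-4 + 4*y**2) (O(y) = (3 + y)/(-4 + (2*y)**2) = (3 + y)/(-4 + 4*y**2))
a(T, z) = 1/12 (a(T, z) = (3 + 5)/(4*(-1 + 5**2)) = (1/4)*8/(-1 + 25) = (1/4)*8/24 = (1/4)*(1/24)*8 = 1/12)
a(-20, 51)*2 = (1/12)*2 = 1/6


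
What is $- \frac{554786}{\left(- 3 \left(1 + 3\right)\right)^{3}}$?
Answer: $\frac{277393}{864} \approx 321.06$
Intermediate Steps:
$- \frac{554786}{\left(- 3 \left(1 + 3\right)\right)^{3}} = - \frac{554786}{\left(\left(-3\right) 4\right)^{3}} = - \frac{554786}{\left(-12\right)^{3}} = - \frac{554786}{-1728} = \left(-554786\right) \left(- \frac{1}{1728}\right) = \frac{277393}{864}$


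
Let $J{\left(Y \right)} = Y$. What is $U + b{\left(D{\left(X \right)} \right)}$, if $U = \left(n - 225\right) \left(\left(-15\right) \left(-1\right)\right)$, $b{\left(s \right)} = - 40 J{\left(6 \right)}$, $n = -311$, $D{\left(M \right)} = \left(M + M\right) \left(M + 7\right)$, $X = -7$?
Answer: $-8280$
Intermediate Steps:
$D{\left(M \right)} = 2 M \left(7 + M\right)$
$b{\left(s \right)} = -240$ ($b{\left(s \right)} = \left(-40\right) 6 = -240$)
$U = -8040$ ($U = \left(-311 - 225\right) \left(\left(-15\right) \left(-1\right)\right) = \left(-536\right) 15 = -8040$)
$U + b{\left(D{\left(X \right)} \right)} = -8040 - 240 = -8280$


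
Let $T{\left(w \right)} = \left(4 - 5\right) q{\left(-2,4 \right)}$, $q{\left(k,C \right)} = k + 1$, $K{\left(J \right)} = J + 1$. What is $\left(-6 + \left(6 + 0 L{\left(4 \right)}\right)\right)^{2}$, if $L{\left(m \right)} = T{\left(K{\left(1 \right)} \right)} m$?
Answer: $0$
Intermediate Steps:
$K{\left(J \right)} = 1 + J$
$q{\left(k,C \right)} = 1 + k$
$T{\left(w \right)} = 1$ ($T{\left(w \right)} = \left(4 - 5\right) \left(1 - 2\right) = \left(-1\right) \left(-1\right) = 1$)
$L{\left(m \right)} = m$ ($L{\left(m \right)} = 1 m = m$)
$\left(-6 + \left(6 + 0 L{\left(4 \right)}\right)\right)^{2} = \left(-6 + \left(6 + 0 \cdot 4\right)\right)^{2} = \left(-6 + \left(6 + 0\right)\right)^{2} = \left(-6 + 6\right)^{2} = 0^{2} = 0$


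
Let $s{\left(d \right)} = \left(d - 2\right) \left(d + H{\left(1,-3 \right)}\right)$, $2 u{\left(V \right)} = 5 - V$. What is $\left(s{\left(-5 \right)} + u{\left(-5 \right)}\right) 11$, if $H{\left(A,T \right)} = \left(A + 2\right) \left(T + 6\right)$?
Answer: $-253$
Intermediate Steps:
$u{\left(V \right)} = \frac{5}{2} - \frac{V}{2}$ ($u{\left(V \right)} = \frac{5 - V}{2} = \frac{5}{2} - \frac{V}{2}$)
$H{\left(A,T \right)} = \left(2 + A\right) \left(6 + T\right)$
$s{\left(d \right)} = \left(-2 + d\right) \left(9 + d\right)$ ($s{\left(d \right)} = \left(d - 2\right) \left(d + \left(12 + 2 \left(-3\right) + 6 \cdot 1 + 1 \left(-3\right)\right)\right) = \left(-2 + d\right) \left(d + \left(12 - 6 + 6 - 3\right)\right) = \left(-2 + d\right) \left(d + 9\right) = \left(-2 + d\right) \left(9 + d\right)$)
$\left(s{\left(-5 \right)} + u{\left(-5 \right)}\right) 11 = \left(\left(-18 + \left(-5\right)^{2} + 7 \left(-5\right)\right) + \left(\frac{5}{2} - - \frac{5}{2}\right)\right) 11 = \left(\left(-18 + 25 - 35\right) + \left(\frac{5}{2} + \frac{5}{2}\right)\right) 11 = \left(-28 + 5\right) 11 = \left(-23\right) 11 = -253$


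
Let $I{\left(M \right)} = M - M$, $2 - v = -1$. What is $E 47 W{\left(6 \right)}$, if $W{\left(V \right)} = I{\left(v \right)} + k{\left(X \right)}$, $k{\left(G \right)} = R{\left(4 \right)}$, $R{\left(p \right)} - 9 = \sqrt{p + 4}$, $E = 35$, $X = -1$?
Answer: $14805 + 3290 \sqrt{2} \approx 19458.0$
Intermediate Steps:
$v = 3$ ($v = 2 - -1 = 2 + 1 = 3$)
$I{\left(M \right)} = 0$
$R{\left(p \right)} = 9 + \sqrt{4 + p}$ ($R{\left(p \right)} = 9 + \sqrt{p + 4} = 9 + \sqrt{4 + p}$)
$k{\left(G \right)} = 9 + 2 \sqrt{2}$ ($k{\left(G \right)} = 9 + \sqrt{4 + 4} = 9 + \sqrt{8} = 9 + 2 \sqrt{2}$)
$W{\left(V \right)} = 9 + 2 \sqrt{2}$ ($W{\left(V \right)} = 0 + \left(9 + 2 \sqrt{2}\right) = 9 + 2 \sqrt{2}$)
$E 47 W{\left(6 \right)} = 35 \cdot 47 \left(9 + 2 \sqrt{2}\right) = 1645 \left(9 + 2 \sqrt{2}\right) = 14805 + 3290 \sqrt{2}$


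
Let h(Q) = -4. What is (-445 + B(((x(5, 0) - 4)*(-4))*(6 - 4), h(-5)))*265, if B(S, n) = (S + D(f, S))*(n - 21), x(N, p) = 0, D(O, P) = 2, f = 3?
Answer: -343175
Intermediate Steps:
B(S, n) = (-21 + n)*(2 + S) (B(S, n) = (S + 2)*(n - 21) = (2 + S)*(-21 + n) = (-21 + n)*(2 + S))
(-445 + B(((x(5, 0) - 4)*(-4))*(6 - 4), h(-5)))*265 = (-445 + (-42 - 21*(0 - 4)*(-4)*(6 - 4) + 2*(-4) + (((0 - 4)*(-4))*(6 - 4))*(-4)))*265 = (-445 + (-42 - 21*(-4*(-4))*2 - 8 + (-4*(-4)*2)*(-4)))*265 = (-445 + (-42 - 336*2 - 8 + (16*2)*(-4)))*265 = (-445 + (-42 - 21*32 - 8 + 32*(-4)))*265 = (-445 + (-42 - 672 - 8 - 128))*265 = (-445 - 850)*265 = -1295*265 = -343175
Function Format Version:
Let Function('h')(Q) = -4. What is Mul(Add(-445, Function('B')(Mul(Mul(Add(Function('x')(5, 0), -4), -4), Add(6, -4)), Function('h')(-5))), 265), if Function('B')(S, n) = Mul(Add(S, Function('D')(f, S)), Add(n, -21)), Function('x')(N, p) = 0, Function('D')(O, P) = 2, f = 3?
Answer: -343175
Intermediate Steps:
Function('B')(S, n) = Mul(Add(-21, n), Add(2, S)) (Function('B')(S, n) = Mul(Add(S, 2), Add(n, -21)) = Mul(Add(2, S), Add(-21, n)) = Mul(Add(-21, n), Add(2, S)))
Mul(Add(-445, Function('B')(Mul(Mul(Add(Function('x')(5, 0), -4), -4), Add(6, -4)), Function('h')(-5))), 265) = Mul(Add(-445, Add(-42, Mul(-21, Mul(Mul(Add(0, -4), -4), Add(6, -4))), Mul(2, -4), Mul(Mul(Mul(Add(0, -4), -4), Add(6, -4)), -4))), 265) = Mul(Add(-445, Add(-42, Mul(-21, Mul(Mul(-4, -4), 2)), -8, Mul(Mul(Mul(-4, -4), 2), -4))), 265) = Mul(Add(-445, Add(-42, Mul(-21, Mul(16, 2)), -8, Mul(Mul(16, 2), -4))), 265) = Mul(Add(-445, Add(-42, Mul(-21, 32), -8, Mul(32, -4))), 265) = Mul(Add(-445, Add(-42, -672, -8, -128)), 265) = Mul(Add(-445, -850), 265) = Mul(-1295, 265) = -343175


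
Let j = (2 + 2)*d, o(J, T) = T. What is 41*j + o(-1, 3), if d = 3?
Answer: 495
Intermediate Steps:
j = 12 (j = (2 + 2)*3 = 4*3 = 12)
41*j + o(-1, 3) = 41*12 + 3 = 492 + 3 = 495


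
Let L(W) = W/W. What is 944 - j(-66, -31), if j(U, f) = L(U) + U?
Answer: 1009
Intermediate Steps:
L(W) = 1
j(U, f) = 1 + U
944 - j(-66, -31) = 944 - (1 - 66) = 944 - 1*(-65) = 944 + 65 = 1009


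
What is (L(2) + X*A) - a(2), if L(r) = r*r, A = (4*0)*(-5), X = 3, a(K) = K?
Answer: 2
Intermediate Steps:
A = 0 (A = 0*(-5) = 0)
L(r) = r**2
(L(2) + X*A) - a(2) = (2**2 + 3*0) - 1*2 = (4 + 0) - 2 = 4 - 2 = 2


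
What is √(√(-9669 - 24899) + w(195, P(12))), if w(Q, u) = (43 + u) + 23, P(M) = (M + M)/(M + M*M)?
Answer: √(11180 + 338*I*√8642)/13 ≈ 11.478 + 8.0991*I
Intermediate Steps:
P(M) = 2*M/(M + M²) (P(M) = (2*M)/(M + M²) = 2*M/(M + M²))
w(Q, u) = 66 + u
√(√(-9669 - 24899) + w(195, P(12))) = √(√(-9669 - 24899) + (66 + 2/(1 + 12))) = √(√(-34568) + (66 + 2/13)) = √(2*I*√8642 + (66 + 2*(1/13))) = √(2*I*√8642 + (66 + 2/13)) = √(2*I*√8642 + 860/13) = √(860/13 + 2*I*√8642)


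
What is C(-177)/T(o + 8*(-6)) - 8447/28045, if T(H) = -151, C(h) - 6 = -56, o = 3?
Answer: 126753/4234795 ≈ 0.029931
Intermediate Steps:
C(h) = -50 (C(h) = 6 - 56 = -50)
C(-177)/T(o + 8*(-6)) - 8447/28045 = -50/(-151) - 8447/28045 = -50*(-1/151) - 8447*1/28045 = 50/151 - 8447/28045 = 126753/4234795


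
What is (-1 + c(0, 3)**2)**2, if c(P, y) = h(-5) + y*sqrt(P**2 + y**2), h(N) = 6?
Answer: 50176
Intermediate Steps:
c(P, y) = 6 + y*sqrt(P**2 + y**2)
(-1 + c(0, 3)**2)**2 = (-1 + (6 + 3*sqrt(0**2 + 3**2))**2)**2 = (-1 + (6 + 3*sqrt(0 + 9))**2)**2 = (-1 + (6 + 3*sqrt(9))**2)**2 = (-1 + (6 + 3*3)**2)**2 = (-1 + (6 + 9)**2)**2 = (-1 + 15**2)**2 = (-1 + 225)**2 = 224**2 = 50176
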